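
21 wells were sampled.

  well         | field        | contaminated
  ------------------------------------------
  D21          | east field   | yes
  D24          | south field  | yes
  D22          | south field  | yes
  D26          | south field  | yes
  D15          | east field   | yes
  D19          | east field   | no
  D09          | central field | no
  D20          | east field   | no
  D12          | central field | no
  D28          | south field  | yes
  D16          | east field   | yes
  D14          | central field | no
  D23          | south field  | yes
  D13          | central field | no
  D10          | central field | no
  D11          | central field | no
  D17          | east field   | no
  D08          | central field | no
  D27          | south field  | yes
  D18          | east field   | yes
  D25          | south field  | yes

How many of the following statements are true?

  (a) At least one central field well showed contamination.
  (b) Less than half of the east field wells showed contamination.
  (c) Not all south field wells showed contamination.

0

(a) central field: |A| = 7, |A ∩ B| = 0; needs A ∩ B ≠ ∅ (|A ∩ B| ≥ 1) — false.
(b) east field: |A| = 7, |A ∩ B| = 4; needs |A ∩ B| < |A ∖ B| — false.
(c) south field: |A| = 7, |A ∩ B| = 7; needs A ⊄ B (|A ∖ B| ≥ 1) — false.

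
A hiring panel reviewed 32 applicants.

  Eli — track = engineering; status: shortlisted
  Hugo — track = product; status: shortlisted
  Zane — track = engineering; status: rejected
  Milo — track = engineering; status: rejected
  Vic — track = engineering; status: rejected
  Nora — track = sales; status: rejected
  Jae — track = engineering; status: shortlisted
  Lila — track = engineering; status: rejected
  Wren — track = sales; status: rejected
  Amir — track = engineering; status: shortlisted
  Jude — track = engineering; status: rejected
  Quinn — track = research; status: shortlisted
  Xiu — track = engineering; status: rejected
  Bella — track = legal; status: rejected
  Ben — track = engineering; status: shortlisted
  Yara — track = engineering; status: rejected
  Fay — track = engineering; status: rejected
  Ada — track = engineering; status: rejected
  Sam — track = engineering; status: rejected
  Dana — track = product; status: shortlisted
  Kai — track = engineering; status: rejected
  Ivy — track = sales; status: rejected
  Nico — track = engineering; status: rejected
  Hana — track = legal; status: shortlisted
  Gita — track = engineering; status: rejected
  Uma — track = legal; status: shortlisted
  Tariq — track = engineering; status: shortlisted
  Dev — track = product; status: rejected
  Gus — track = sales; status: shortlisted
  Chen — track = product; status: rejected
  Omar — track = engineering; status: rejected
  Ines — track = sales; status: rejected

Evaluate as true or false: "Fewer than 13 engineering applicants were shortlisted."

True

Truth condition: |A ∩ B| < 13.
|A| = 19, |A ∩ B| = 5, |A ∖ B| = 14.
|A ∩ B| = 5, so the statement is true.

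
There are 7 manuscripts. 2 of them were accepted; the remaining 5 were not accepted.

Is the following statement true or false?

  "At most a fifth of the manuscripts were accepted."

False

'At most a fifth of the manuscripts were accepted' holds iff |A ∩ B| / |A| ≤ 1/5.
|A| = 7, |A ∩ B| = 2, |A ∖ B| = 5.
|A ∩ B|/|A| = 2/7, so the statement is false.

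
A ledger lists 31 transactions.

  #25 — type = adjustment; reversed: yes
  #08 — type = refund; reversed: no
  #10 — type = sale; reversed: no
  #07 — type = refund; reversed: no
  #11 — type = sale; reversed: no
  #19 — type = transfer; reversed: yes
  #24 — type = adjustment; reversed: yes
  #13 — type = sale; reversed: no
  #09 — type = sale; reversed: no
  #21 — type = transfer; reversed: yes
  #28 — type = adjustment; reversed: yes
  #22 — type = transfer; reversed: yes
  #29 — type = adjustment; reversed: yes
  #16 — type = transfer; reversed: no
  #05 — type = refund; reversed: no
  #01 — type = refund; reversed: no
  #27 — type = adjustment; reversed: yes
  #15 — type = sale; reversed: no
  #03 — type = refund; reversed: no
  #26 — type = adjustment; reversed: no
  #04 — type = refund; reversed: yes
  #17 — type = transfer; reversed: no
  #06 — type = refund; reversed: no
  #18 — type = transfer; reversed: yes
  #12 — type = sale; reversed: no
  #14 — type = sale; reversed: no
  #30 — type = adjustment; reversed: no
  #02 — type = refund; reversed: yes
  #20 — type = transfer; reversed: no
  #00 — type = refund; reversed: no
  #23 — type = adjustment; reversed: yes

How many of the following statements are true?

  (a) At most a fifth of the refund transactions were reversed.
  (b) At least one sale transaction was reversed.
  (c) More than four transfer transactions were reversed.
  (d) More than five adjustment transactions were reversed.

1

(a) refund: |A| = 9, |A ∩ B| = 2; needs |A ∩ B| / |A| ≤ 1/5 — false.
(b) sale: |A| = 7, |A ∩ B| = 0; needs A ∩ B ≠ ∅ (|A ∩ B| ≥ 1) — false.
(c) transfer: |A| = 7, |A ∩ B| = 4; needs |A ∩ B| > 4 — false.
(d) adjustment: |A| = 8, |A ∩ B| = 6; needs |A ∩ B| > 5 — true.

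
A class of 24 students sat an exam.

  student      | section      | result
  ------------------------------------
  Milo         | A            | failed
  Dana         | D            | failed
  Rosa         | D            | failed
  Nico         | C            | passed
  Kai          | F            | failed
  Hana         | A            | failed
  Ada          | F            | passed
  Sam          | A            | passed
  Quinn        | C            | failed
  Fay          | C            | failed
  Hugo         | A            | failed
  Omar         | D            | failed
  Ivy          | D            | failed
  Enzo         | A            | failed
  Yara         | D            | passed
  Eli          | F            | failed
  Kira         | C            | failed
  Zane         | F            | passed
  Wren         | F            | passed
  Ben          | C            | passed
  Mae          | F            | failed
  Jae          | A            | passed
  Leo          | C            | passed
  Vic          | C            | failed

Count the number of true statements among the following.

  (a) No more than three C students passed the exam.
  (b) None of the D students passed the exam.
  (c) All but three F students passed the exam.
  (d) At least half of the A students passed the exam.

(a) C: |A| = 7, |A ∩ B| = 3; needs |A ∩ B| ≤ 3 — true.
(b) D: |A| = 5, |A ∩ B| = 1; needs A ∩ B = ∅ (|A ∩ B| = 0) — false.
(c) F: |A| = 6, |A ∩ B| = 3; needs |A ∖ B| = 3 — true.
(d) A: |A| = 6, |A ∩ B| = 2; needs |A ∩ B| ≥ |A ∖ B| — false.

2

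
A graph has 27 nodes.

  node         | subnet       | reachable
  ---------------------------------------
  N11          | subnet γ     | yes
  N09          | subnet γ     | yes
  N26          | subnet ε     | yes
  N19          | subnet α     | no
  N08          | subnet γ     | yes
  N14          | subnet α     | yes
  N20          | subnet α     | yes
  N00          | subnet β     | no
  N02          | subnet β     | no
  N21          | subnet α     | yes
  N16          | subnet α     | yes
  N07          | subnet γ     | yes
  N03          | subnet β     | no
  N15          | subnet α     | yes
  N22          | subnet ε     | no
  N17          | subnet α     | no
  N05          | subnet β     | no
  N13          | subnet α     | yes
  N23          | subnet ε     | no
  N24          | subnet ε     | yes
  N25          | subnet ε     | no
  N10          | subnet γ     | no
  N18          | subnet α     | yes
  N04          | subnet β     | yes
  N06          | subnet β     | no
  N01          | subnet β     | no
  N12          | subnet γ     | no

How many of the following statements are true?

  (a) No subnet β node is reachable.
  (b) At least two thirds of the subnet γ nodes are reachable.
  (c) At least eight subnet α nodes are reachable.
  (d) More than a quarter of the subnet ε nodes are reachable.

2

(a) subnet β: |A| = 7, |A ∩ B| = 1; needs A ∩ B = ∅ (|A ∩ B| = 0) — false.
(b) subnet γ: |A| = 6, |A ∩ B| = 4; needs |A ∩ B| / |A| ≥ 2/3 — true.
(c) subnet α: |A| = 9, |A ∩ B| = 7; needs |A ∩ B| ≥ 8 — false.
(d) subnet ε: |A| = 5, |A ∩ B| = 2; needs |A ∩ B| / |A| > 1/4 — true.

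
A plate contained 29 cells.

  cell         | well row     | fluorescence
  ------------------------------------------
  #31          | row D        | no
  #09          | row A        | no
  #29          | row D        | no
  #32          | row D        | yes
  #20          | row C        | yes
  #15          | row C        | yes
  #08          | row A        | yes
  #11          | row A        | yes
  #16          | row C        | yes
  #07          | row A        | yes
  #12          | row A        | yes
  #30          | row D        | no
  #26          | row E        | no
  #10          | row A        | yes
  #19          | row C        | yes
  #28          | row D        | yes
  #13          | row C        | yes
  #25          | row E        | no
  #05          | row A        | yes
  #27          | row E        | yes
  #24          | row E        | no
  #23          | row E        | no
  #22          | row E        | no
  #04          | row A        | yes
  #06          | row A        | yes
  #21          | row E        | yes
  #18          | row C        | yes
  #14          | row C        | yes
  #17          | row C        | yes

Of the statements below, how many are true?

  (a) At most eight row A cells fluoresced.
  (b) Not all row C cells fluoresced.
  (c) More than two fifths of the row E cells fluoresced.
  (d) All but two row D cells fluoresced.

1

(a) row A: |A| = 9, |A ∩ B| = 8; needs |A ∩ B| ≤ 8 — true.
(b) row C: |A| = 8, |A ∩ B| = 8; needs A ⊄ B (|A ∖ B| ≥ 1) — false.
(c) row E: |A| = 7, |A ∩ B| = 2; needs |A ∩ B| / |A| > 2/5 — false.
(d) row D: |A| = 5, |A ∩ B| = 2; needs |A ∖ B| = 2 — false.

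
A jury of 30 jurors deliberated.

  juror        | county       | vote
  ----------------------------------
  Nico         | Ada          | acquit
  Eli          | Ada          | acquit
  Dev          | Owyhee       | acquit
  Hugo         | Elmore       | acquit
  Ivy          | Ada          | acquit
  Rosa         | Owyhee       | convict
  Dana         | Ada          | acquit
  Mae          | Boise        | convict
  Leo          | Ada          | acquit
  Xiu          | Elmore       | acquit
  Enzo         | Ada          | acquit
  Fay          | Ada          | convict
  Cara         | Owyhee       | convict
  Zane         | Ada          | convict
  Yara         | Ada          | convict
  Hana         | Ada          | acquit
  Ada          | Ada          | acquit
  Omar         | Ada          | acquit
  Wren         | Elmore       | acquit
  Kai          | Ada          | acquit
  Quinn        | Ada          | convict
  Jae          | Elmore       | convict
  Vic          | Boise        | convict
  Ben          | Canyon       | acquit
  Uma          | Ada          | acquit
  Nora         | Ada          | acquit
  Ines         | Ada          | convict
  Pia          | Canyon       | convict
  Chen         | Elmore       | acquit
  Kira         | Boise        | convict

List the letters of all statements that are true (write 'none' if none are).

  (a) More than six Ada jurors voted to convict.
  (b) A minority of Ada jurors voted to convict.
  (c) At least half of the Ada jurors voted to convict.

(b)

|A| = 17, |A ∩ B| = 5, |A ∖ B| = 12.
(a) |A ∩ B| > 6: fails.
(b) |A ∩ B| < |A ∖ B|: holds.
(c) |A ∩ B| ≥ |A ∖ B|: fails.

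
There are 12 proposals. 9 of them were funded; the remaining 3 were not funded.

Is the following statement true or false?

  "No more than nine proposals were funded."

True

The determiner here denotes the relation: |A ∩ B| ≤ 9.
|A| = 12, |A ∩ B| = 9, |A ∖ B| = 3.
|A ∩ B| = 9, so the statement is true.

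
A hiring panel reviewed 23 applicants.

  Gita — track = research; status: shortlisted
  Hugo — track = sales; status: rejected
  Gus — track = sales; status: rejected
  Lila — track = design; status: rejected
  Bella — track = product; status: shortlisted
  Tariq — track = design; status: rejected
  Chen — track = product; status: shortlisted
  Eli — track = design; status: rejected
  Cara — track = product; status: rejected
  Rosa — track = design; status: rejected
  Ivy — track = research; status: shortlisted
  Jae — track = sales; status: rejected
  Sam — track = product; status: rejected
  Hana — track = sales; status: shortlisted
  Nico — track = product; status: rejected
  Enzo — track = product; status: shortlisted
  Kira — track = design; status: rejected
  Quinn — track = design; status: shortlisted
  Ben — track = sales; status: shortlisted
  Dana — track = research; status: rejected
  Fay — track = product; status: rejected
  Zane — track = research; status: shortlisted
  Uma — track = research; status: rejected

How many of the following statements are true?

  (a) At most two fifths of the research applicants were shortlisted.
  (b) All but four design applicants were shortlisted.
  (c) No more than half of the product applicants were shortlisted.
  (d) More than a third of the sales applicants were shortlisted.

2

(a) research: |A| = 5, |A ∩ B| = 3; needs |A ∩ B| / |A| ≤ 2/5 — false.
(b) design: |A| = 6, |A ∩ B| = 1; needs |A ∖ B| = 4 — false.
(c) product: |A| = 7, |A ∩ B| = 3; needs |A ∩ B| ≤ |A ∖ B| — true.
(d) sales: |A| = 5, |A ∩ B| = 2; needs |A ∩ B| / |A| > 1/3 — true.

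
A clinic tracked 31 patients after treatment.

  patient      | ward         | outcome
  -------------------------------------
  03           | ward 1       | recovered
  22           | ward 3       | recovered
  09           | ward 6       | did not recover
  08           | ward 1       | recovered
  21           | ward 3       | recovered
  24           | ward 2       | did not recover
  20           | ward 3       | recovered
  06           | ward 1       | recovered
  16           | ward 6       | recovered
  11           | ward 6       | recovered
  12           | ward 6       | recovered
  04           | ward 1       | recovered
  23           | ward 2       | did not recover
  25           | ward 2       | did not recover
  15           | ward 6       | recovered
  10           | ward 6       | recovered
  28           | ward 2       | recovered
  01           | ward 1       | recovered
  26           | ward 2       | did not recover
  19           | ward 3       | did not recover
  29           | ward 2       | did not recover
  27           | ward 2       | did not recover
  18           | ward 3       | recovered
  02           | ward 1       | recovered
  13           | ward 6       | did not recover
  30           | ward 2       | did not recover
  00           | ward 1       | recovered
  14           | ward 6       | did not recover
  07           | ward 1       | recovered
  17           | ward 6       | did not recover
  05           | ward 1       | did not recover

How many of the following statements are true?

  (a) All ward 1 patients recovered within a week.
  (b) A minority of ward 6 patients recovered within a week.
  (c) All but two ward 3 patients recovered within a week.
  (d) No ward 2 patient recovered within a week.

(a) ward 1: |A| = 9, |A ∩ B| = 8; needs A ⊆ B, i.e. every element of A is in B (|A ∖ B| = 0) — false.
(b) ward 6: |A| = 9, |A ∩ B| = 5; needs |A ∩ B| < |A ∖ B| — false.
(c) ward 3: |A| = 5, |A ∩ B| = 4; needs |A ∖ B| = 2 — false.
(d) ward 2: |A| = 8, |A ∩ B| = 1; needs A ∩ B = ∅ (|A ∩ B| = 0) — false.

0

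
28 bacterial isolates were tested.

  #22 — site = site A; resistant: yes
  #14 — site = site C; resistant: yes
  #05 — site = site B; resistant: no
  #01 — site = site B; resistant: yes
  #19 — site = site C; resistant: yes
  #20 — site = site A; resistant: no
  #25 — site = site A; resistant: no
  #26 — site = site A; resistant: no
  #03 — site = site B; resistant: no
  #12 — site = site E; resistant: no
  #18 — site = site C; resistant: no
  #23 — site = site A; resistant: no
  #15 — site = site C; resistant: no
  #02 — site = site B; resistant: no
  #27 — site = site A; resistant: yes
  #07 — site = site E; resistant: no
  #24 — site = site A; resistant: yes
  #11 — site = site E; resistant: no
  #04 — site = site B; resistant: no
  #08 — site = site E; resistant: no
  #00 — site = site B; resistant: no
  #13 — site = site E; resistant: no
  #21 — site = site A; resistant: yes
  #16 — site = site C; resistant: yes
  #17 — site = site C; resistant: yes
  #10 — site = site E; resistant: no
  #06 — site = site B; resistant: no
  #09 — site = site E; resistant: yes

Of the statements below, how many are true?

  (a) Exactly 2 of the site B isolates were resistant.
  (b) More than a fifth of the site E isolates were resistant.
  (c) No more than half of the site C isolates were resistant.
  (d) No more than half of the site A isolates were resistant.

(a) site B: |A| = 7, |A ∩ B| = 1; needs |A ∩ B| = 2 — false.
(b) site E: |A| = 7, |A ∩ B| = 1; needs |A ∩ B| / |A| > 1/5 — false.
(c) site C: |A| = 6, |A ∩ B| = 4; needs |A ∩ B| ≤ |A ∖ B| — false.
(d) site A: |A| = 8, |A ∩ B| = 4; needs |A ∩ B| ≤ |A ∖ B| — true.

1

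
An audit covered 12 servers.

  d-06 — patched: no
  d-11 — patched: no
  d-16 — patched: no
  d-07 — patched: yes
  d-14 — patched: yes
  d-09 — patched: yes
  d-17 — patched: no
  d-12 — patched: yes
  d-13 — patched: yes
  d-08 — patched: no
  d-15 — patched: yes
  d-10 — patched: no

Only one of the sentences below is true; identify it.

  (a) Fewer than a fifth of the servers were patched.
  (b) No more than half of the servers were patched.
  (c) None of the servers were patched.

(b)

|A| = 12, |A ∩ B| = 6, |A ∖ B| = 6.
(a) requires |A ∩ B| / |A| < 1/5: false.
(b) requires |A ∩ B| ≤ |A ∖ B|: true.
(c) requires A ∩ B = ∅ (|A ∩ B| = 0): false.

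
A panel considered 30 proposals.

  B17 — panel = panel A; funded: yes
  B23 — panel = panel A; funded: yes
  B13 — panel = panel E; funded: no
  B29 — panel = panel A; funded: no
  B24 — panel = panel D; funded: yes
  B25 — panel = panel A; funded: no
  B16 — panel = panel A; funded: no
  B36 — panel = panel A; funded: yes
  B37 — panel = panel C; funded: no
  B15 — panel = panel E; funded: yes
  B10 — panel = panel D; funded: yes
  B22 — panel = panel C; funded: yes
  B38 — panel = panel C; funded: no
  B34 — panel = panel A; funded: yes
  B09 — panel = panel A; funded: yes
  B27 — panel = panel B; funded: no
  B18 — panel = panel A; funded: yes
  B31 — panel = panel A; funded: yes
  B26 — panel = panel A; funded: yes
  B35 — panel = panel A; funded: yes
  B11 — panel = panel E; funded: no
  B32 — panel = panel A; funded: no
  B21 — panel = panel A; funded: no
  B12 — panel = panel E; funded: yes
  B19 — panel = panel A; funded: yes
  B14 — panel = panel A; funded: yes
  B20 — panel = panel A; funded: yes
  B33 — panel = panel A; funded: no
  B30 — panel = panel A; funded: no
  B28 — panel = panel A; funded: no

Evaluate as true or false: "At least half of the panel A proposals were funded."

True

The determiner here denotes the relation: |A ∩ B| ≥ |A ∖ B|.
|A| = 20, |A ∩ B| = 12, |A ∖ B| = 8.
12 > 8, so the statement is true.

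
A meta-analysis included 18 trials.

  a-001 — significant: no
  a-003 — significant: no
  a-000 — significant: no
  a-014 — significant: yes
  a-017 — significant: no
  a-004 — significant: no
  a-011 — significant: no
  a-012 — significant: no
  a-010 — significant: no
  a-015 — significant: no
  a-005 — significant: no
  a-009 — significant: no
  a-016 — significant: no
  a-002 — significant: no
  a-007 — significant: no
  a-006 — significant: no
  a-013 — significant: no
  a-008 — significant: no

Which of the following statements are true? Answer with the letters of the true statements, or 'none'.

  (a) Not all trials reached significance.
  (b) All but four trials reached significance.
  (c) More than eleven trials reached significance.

(a)

|A| = 18, |A ∩ B| = 1, |A ∖ B| = 17.
(a) A ⊄ B (|A ∖ B| ≥ 1): holds.
(b) |A ∖ B| = 4: fails.
(c) |A ∩ B| > 11: fails.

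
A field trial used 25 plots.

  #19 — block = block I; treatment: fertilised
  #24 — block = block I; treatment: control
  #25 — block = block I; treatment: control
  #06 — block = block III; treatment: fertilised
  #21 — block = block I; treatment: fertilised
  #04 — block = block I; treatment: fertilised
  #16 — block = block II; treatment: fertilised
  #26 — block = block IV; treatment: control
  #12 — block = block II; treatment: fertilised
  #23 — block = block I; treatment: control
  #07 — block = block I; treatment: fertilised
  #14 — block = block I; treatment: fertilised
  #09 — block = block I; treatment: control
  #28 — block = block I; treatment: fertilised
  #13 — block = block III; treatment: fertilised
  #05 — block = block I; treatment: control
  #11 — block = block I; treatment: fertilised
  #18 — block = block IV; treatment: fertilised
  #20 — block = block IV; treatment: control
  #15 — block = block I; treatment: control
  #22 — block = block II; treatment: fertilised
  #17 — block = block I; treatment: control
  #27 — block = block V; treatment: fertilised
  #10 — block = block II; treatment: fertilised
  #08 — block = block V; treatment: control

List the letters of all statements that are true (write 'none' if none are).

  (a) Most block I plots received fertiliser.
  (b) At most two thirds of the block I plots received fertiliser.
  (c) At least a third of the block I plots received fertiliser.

|A| = 14, |A ∩ B| = 7, |A ∖ B| = 7.
(a) |A ∩ B| > |A ∖ B|: fails.
(b) |A ∩ B| / |A| ≤ 2/3: holds.
(c) |A ∩ B| / |A| ≥ 1/3: holds.

(b), (c)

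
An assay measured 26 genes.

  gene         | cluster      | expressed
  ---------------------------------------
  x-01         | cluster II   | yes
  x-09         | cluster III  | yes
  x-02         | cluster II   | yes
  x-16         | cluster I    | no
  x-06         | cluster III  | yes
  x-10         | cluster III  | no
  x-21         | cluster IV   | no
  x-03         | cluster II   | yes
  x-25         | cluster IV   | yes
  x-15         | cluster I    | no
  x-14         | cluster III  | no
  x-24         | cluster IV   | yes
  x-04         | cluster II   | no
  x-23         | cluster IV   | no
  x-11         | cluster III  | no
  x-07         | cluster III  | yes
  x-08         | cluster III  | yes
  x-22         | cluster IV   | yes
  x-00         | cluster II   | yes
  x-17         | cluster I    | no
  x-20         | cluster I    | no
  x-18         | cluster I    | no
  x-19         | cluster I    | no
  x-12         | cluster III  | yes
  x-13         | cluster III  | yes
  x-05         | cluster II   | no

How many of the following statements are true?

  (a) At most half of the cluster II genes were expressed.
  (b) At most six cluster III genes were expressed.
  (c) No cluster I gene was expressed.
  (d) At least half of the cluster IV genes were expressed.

3

(a) cluster II: |A| = 6, |A ∩ B| = 4; needs |A ∩ B| ≤ |A ∖ B| — false.
(b) cluster III: |A| = 9, |A ∩ B| = 6; needs |A ∩ B| ≤ 6 — true.
(c) cluster I: |A| = 6, |A ∩ B| = 0; needs A ∩ B = ∅ (|A ∩ B| = 0) — true.
(d) cluster IV: |A| = 5, |A ∩ B| = 3; needs |A ∩ B| ≥ |A ∖ B| — true.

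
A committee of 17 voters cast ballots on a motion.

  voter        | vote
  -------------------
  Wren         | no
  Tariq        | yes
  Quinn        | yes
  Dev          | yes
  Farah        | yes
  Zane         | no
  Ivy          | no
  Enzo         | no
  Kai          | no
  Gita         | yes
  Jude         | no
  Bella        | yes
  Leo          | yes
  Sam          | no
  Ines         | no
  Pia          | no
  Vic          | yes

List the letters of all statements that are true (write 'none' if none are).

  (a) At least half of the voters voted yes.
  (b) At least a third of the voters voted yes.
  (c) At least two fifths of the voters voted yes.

|A| = 17, |A ∩ B| = 8, |A ∖ B| = 9.
(a) |A ∩ B| ≥ |A ∖ B|: fails.
(b) |A ∩ B| / |A| ≥ 1/3: holds.
(c) |A ∩ B| / |A| ≥ 2/5: holds.

(b), (c)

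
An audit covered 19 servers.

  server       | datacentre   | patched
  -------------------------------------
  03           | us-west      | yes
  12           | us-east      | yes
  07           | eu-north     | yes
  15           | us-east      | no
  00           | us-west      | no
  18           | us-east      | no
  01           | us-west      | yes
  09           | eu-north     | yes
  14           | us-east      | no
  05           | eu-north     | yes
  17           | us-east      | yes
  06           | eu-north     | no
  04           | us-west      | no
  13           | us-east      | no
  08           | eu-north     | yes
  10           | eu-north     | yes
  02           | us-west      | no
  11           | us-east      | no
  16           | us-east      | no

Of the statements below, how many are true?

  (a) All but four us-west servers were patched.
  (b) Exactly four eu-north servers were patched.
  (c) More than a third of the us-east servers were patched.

(a) us-west: |A| = 5, |A ∩ B| = 2; needs |A ∖ B| = 4 — false.
(b) eu-north: |A| = 6, |A ∩ B| = 5; needs |A ∩ B| = 4 — false.
(c) us-east: |A| = 8, |A ∩ B| = 2; needs |A ∩ B| / |A| > 1/3 — false.

0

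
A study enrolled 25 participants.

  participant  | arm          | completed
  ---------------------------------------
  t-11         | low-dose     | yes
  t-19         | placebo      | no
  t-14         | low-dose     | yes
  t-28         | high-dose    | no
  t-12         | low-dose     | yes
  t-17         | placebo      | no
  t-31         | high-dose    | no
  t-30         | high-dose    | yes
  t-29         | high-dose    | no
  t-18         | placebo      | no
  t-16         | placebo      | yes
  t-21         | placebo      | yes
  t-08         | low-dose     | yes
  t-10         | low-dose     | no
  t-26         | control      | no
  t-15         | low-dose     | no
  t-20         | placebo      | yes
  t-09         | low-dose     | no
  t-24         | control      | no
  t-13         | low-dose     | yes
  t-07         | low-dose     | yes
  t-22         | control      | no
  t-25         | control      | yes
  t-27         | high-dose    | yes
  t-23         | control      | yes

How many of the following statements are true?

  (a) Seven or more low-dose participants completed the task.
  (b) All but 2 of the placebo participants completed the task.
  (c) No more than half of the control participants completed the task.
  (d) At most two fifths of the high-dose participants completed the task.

(a) low-dose: |A| = 9, |A ∩ B| = 6; needs |A ∩ B| ≥ 7 — false.
(b) placebo: |A| = 6, |A ∩ B| = 3; needs |A ∖ B| = 2 — false.
(c) control: |A| = 5, |A ∩ B| = 2; needs |A ∩ B| ≤ |A ∖ B| — true.
(d) high-dose: |A| = 5, |A ∩ B| = 2; needs |A ∩ B| / |A| ≤ 2/5 — true.

2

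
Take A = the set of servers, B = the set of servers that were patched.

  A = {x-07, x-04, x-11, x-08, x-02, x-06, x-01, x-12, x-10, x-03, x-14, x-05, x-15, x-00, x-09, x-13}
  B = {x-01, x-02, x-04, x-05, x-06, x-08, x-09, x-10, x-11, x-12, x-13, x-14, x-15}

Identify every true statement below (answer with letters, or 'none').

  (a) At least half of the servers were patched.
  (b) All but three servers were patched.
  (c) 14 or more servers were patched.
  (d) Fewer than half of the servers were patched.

(a), (b)

|A| = 16, |A ∩ B| = 13, |A ∖ B| = 3.
(a) |A ∩ B| ≥ |A ∖ B|: holds.
(b) |A ∖ B| = 3: holds.
(c) |A ∩ B| ≥ 14: fails.
(d) |A ∩ B| < |A ∖ B|: fails.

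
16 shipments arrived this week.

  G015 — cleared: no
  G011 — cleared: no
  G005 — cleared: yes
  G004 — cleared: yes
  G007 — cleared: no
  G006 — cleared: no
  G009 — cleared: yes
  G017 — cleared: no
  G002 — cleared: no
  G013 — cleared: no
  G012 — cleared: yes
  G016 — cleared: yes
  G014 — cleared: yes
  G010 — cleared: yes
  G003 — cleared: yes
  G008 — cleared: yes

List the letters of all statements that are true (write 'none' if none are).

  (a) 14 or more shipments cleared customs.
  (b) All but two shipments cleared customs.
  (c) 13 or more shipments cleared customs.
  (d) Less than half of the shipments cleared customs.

|A| = 16, |A ∩ B| = 9, |A ∖ B| = 7.
(a) |A ∩ B| ≥ 14: fails.
(b) |A ∖ B| = 2: fails.
(c) |A ∩ B| ≥ 13: fails.
(d) |A ∩ B| < |A ∖ B|: fails.

none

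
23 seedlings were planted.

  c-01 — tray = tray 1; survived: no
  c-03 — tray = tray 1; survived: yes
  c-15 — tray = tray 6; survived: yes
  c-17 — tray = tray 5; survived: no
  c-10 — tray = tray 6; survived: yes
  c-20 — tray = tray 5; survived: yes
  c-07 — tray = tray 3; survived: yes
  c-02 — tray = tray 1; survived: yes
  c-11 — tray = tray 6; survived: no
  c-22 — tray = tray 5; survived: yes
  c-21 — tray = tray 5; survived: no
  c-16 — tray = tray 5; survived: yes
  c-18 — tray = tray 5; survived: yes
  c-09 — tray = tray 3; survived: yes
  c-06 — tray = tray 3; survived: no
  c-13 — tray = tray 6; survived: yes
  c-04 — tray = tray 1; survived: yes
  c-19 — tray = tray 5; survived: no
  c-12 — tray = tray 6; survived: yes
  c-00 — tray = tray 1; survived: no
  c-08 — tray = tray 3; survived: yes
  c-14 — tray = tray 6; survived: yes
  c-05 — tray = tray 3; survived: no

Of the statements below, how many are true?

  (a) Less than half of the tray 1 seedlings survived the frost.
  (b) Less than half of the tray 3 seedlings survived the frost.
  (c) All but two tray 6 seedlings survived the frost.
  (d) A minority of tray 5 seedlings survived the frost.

0

(a) tray 1: |A| = 5, |A ∩ B| = 3; needs |A ∩ B| < |A ∖ B| — false.
(b) tray 3: |A| = 5, |A ∩ B| = 3; needs |A ∩ B| < |A ∖ B| — false.
(c) tray 6: |A| = 6, |A ∩ B| = 5; needs |A ∖ B| = 2 — false.
(d) tray 5: |A| = 7, |A ∩ B| = 4; needs |A ∩ B| < |A ∖ B| — false.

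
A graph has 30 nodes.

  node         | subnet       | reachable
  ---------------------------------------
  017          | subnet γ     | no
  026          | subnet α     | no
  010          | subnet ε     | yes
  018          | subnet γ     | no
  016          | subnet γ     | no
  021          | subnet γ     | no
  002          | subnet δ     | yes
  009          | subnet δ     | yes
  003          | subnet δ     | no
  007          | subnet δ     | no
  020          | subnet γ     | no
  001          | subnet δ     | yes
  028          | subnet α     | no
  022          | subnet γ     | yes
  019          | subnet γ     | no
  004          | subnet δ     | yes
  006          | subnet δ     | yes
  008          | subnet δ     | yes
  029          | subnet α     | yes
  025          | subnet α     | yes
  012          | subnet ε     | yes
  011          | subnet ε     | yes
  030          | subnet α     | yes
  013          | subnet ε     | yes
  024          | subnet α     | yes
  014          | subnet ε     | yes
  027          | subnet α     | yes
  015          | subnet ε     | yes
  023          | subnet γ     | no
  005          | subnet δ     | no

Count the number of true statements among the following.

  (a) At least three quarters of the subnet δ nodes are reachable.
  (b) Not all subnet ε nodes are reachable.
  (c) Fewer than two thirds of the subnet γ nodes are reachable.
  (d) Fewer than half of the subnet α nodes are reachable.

1

(a) subnet δ: |A| = 9, |A ∩ B| = 6; needs |A ∩ B| / |A| ≥ 3/4 — false.
(b) subnet ε: |A| = 6, |A ∩ B| = 6; needs A ⊄ B (|A ∖ B| ≥ 1) — false.
(c) subnet γ: |A| = 8, |A ∩ B| = 1; needs |A ∩ B| / |A| < 2/3 — true.
(d) subnet α: |A| = 7, |A ∩ B| = 5; needs |A ∩ B| < |A ∖ B| — false.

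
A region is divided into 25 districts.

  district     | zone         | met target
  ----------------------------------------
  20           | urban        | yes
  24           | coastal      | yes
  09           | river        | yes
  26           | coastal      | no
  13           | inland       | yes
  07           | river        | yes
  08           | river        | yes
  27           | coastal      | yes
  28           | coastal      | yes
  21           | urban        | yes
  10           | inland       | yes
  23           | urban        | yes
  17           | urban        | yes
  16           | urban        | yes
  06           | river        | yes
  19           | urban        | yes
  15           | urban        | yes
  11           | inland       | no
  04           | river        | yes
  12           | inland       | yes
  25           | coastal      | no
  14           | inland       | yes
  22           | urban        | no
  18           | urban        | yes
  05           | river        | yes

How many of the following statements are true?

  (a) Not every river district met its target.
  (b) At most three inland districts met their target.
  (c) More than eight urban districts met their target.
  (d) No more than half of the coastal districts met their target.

0

(a) river: |A| = 6, |A ∩ B| = 6; needs A ⊄ B (|A ∖ B| ≥ 1) — false.
(b) inland: |A| = 5, |A ∩ B| = 4; needs |A ∩ B| ≤ 3 — false.
(c) urban: |A| = 9, |A ∩ B| = 8; needs |A ∩ B| > 8 — false.
(d) coastal: |A| = 5, |A ∩ B| = 3; needs |A ∩ B| ≤ |A ∖ B| — false.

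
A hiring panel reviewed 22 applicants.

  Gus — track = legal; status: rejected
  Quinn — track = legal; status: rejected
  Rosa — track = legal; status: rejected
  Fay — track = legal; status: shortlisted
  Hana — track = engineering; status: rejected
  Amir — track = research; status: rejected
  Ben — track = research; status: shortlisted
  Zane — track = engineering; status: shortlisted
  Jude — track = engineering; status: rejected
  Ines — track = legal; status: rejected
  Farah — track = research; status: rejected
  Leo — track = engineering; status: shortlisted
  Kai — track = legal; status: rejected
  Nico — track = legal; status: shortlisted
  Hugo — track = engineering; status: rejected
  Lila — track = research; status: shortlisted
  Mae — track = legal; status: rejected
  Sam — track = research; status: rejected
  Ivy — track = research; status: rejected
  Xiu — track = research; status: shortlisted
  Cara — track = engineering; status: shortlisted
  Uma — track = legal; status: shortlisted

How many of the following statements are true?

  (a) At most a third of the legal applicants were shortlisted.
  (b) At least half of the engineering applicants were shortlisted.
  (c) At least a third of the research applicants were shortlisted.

(a) legal: |A| = 9, |A ∩ B| = 3; needs |A ∩ B| / |A| ≤ 1/3 — true.
(b) engineering: |A| = 6, |A ∩ B| = 3; needs |A ∩ B| ≥ |A ∖ B| — true.
(c) research: |A| = 7, |A ∩ B| = 3; needs |A ∩ B| / |A| ≥ 1/3 — true.

3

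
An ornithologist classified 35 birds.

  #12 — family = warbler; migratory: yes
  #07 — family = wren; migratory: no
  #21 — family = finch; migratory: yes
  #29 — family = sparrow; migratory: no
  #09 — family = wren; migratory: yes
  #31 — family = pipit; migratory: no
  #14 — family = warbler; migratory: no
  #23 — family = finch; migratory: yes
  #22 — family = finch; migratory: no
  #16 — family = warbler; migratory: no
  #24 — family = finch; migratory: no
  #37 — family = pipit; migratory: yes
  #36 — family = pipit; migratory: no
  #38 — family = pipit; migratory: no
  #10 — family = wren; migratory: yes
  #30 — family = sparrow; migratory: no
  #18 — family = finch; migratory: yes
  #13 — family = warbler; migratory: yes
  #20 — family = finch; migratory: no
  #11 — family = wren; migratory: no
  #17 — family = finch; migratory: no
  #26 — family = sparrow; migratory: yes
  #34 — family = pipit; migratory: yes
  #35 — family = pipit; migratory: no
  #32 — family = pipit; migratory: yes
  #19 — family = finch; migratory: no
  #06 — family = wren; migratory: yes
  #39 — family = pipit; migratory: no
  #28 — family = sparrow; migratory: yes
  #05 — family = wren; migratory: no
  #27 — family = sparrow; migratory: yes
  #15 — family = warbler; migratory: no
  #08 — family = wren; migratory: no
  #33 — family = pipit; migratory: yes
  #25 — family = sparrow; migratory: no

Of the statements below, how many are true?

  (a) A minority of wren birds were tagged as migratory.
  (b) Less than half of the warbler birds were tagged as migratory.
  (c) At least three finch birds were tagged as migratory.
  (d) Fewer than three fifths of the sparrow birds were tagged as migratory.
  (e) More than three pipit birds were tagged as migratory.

5

(a) wren: |A| = 7, |A ∩ B| = 3; needs |A ∩ B| < |A ∖ B| — true.
(b) warbler: |A| = 5, |A ∩ B| = 2; needs |A ∩ B| < |A ∖ B| — true.
(c) finch: |A| = 8, |A ∩ B| = 3; needs |A ∩ B| ≥ 3 — true.
(d) sparrow: |A| = 6, |A ∩ B| = 3; needs |A ∩ B| / |A| < 3/5 — true.
(e) pipit: |A| = 9, |A ∩ B| = 4; needs |A ∩ B| > 3 — true.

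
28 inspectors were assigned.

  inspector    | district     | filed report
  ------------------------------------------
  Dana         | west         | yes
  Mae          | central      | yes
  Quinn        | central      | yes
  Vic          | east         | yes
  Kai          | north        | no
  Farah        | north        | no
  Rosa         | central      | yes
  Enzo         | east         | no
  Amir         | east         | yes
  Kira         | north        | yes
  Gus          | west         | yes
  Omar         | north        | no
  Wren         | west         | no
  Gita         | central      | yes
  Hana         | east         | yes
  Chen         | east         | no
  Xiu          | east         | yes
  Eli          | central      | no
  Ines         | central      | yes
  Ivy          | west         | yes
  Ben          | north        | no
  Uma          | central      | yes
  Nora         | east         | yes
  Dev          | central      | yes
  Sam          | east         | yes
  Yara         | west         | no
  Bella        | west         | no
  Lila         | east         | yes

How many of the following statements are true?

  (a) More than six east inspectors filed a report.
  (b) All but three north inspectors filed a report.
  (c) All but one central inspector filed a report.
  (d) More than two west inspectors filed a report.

3

(a) east: |A| = 9, |A ∩ B| = 7; needs |A ∩ B| > 6 — true.
(b) north: |A| = 5, |A ∩ B| = 1; needs |A ∖ B| = 3 — false.
(c) central: |A| = 8, |A ∩ B| = 7; needs |A ∖ B| = 1 — true.
(d) west: |A| = 6, |A ∩ B| = 3; needs |A ∩ B| > 2 — true.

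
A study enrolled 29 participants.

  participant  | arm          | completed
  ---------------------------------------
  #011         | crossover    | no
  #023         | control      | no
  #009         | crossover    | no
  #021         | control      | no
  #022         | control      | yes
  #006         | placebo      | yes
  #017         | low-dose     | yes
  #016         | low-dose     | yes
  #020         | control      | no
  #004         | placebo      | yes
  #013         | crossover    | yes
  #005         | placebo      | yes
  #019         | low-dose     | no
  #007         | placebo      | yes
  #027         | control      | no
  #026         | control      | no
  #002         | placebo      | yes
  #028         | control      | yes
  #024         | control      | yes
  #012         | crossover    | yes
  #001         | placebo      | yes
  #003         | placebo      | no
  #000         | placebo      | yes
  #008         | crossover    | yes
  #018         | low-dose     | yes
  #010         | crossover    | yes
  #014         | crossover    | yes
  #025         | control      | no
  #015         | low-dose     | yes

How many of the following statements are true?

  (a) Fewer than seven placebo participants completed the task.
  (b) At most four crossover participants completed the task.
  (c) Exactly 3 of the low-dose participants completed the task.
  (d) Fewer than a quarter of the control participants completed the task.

0

(a) placebo: |A| = 8, |A ∩ B| = 7; needs |A ∩ B| < 7 — false.
(b) crossover: |A| = 7, |A ∩ B| = 5; needs |A ∩ B| ≤ 4 — false.
(c) low-dose: |A| = 5, |A ∩ B| = 4; needs |A ∩ B| = 3 — false.
(d) control: |A| = 9, |A ∩ B| = 3; needs |A ∩ B| / |A| < 1/4 — false.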